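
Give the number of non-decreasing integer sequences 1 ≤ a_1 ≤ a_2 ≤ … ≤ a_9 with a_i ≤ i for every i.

Weakly increasing sequences with a_i ≤ i biject with Dyck paths of semilength 9, so there are C_9.
C_9 = C_8 · 2(2·8+1)/(8+2) = 1430 · 34/10 = 4862.

4862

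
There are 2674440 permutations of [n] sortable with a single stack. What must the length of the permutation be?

Stack-sortable permutations of [n] are counted by C_n. Since C_14 = 2674440, the index is 14.

14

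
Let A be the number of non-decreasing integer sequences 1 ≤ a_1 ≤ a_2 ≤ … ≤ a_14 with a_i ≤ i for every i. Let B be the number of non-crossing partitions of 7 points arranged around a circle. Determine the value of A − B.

2674011

Such sub-staircase sequences of length n are counted by C_n; here n = 14. So A = C_14 = 2674440.
Non-crossing partitions of an n-element set are counted by C_n; here n = 7. So B = C_7 = 429.
A − B = 2674440 − 429 = 2674011.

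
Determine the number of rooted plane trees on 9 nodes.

1430

Rooted ordered (plane) trees on m nodes have m−1 edges and are counted by C_{m−1}; m = 9 gives C_8.
C_8 = C(16,8)/9 = 12870/9 = 1430.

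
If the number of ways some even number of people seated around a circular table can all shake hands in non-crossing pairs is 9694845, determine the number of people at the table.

Non-crossing handshake pairings of 2n people are counted by C_n; 9694845 = C_15.
So n = 15, and there are 2n = 30 people.

30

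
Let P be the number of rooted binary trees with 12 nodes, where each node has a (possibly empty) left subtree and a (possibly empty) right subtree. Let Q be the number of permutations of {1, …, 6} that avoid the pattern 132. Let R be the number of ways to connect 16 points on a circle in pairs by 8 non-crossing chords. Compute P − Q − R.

Binary trees (left/right distinguished) on n nodes are counted by C_n; here n = 12. So P = C_12 = 208012.
For any fixed pattern of length 3, the pattern-avoiding permutations of [6] number C_6. So Q = C_6 = 132.
Pairing 16 circle points by 8 non-crossing chords gives C_8 matchings. So R = C_8 = 1430.
P − Q − R = 208012 − 132 − 1430 = 206450.

206450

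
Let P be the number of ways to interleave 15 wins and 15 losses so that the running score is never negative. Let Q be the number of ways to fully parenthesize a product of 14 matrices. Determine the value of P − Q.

Reading a vote for the leader as '(' and for the other as ')' turns such a sequence into a balanced string of 15 pairs, so the count is C_15. So P = C_15 = 9694845.
Bracketing 14 factors into binary products is counted by C_{14−1} = C_13. So Q = C_13 = 742900.
P − Q = 9694845 − 742900 = 8951945.

8951945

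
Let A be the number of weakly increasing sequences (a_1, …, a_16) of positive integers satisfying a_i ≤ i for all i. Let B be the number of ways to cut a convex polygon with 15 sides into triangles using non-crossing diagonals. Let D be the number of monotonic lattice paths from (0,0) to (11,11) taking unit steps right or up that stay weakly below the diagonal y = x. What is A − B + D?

Weakly increasing sequences with a_i ≤ i biject with Dyck paths of semilength 16, so there are C_16. So A = C_16 = 35357670.
A convex 15-gon is triangulated into 13 triangles, and the number of such triangulations is the Catalan number C_{15−2} = C_13. So B = C_13 = 742900.
Monotone paths in an n×n grid that stay weakly below the diagonal are counted by C_n; here n = 11. So D = C_11 = 58786.
A − B + D = 35357670 − 742900 + 58786 = 34673556.

34673556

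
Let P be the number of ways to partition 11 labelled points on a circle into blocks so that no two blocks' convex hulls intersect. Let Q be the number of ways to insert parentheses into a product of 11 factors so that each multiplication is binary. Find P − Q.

41990

The non-crossing partitions of [11] form a lattice of size C_11. So P = C_11 = 58786.
Bracketing 11 factors into binary products is counted by C_{11−1} = C_10. So Q = C_10 = 16796.
P − Q = 58786 − 16796 = 41990.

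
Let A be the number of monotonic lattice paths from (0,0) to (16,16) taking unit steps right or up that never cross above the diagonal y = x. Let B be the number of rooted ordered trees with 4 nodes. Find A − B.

Monotone paths in an n×n grid that stay weakly below the diagonal are counted by C_n; here n = 16. So A = C_16 = 35357670.
A rooted plane tree on 4 nodes has 3 edges, and such trees are counted by C_3. So B = C_3 = 5.
A − B = 35357670 − 5 = 35357665.

35357665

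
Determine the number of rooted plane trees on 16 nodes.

A rooted plane tree on 16 nodes has 15 edges, and such trees are counted by C_15.
C_15 = C(30,15)/16 = 155117520/16 = 9694845.

9694845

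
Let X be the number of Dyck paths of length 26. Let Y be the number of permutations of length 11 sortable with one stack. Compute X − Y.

Paths of 13 up- and 13 down-steps that never dip below the axis are Dyck paths; their count is C_13. So X = C_13 = 742900.
Stack-sortable permutations are exactly the 231-avoiding ones, counted by C_n; here n = 11. So Y = C_11 = 58786.
X − Y = 742900 − 58786 = 684114.

684114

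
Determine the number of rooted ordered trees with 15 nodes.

2674440

A rooted plane tree on 15 nodes has 14 edges, and such trees are counted by C_14.
C_14 = C_13 · 2(2·13+1)/(13+2) = 742900 · 54/15 = 2674440.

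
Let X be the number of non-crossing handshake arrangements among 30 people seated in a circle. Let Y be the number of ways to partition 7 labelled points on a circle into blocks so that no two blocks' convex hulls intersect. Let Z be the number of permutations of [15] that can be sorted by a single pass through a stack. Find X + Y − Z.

With 30 = 2·15 people, non-crossing handshake pairings are non-crossing perfect matchings on a circle, counted by C_15. So X = C_15 = 9694845.
Non-crossing partitions of an n-element set are counted by C_n; here n = 7. So Y = C_7 = 429.
Stack-sortable permutations are exactly the 231-avoiding ones, counted by C_n; here n = 15. So Z = C_15 = 9694845.
X + Y − Z = 9694845 + 429 − 9694845 = 429.

429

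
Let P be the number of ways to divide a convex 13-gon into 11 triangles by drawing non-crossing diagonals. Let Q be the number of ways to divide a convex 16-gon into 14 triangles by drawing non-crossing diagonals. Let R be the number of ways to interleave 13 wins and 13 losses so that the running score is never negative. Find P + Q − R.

The number of triangulations of a 13-gon is the Catalan number C_11 (index = sides − 2). So P = C_11 = 58786.
A convex 16-gon is triangulated into 14 triangles, and the number of such triangulations is the Catalan number C_{16−2} = C_14. So Q = C_14 = 2674440.
Ballot sequences with n votes each where one side never trails are Dyck words, counted by C_n; here n = 13. So R = C_13 = 742900.
P + Q − R = 58786 + 2674440 − 742900 = 1990326.

1990326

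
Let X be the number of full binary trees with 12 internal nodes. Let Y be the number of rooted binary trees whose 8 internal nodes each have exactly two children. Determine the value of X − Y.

Full binary trees with n internal nodes are counted by C_n; here n = 12. So X = C_12 = 208012.
The number of full binary trees on 8 internal nodes is the Catalan number C_8. So Y = C_8 = 1430.
X − Y = 208012 − 1430 = 206582.

206582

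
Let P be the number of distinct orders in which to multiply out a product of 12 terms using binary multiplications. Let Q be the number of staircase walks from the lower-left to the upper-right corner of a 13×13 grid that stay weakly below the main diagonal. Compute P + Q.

Parenthesizations of m factors correspond to full binary trees with m leaves, counted by C_{m−1}; m = 12 gives C_11. So P = C_11 = 58786.
Monotone paths in an n×n grid that stay weakly below the diagonal are counted by C_n; here n = 13. So Q = C_13 = 742900.
P + Q = 58786 + 742900 = 801686.

801686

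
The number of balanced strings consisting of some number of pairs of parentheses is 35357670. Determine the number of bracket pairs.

16

Balanced strings of n bracket-pairs are counted by C_n; 35357670 = C_16.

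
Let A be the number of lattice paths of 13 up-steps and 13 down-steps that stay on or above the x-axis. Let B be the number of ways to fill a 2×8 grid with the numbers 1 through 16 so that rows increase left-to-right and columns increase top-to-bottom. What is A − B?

Dyck paths of semilength n (length 2n) are counted by C_n; here n = 13. So A = C_13 = 742900.
By the hook-length formula (or a Dyck-path bijection), SYT of shape 2×8 number C_8. So B = C_8 = 1430.
A − B = 742900 − 1430 = 741470.

741470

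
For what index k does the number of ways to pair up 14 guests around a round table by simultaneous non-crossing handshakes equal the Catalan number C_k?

Non-crossing handshake pairings of 2n people are counted by C_n; 14 people gives n = 7.

7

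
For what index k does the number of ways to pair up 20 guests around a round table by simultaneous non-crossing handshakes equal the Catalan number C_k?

With 20 = 2·10 people, non-crossing handshake pairings are non-crossing perfect matchings on a circle, counted by C_10.

10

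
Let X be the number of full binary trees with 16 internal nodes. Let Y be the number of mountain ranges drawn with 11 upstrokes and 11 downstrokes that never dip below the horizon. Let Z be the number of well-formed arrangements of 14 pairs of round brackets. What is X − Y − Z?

32624444

The number of full binary trees on 16 internal nodes is the Catalan number C_16. So X = C_16 = 35357670.
Dyck paths of semilength n (length 2n) are counted by C_n; here n = 11. So Y = C_11 = 58786.
Balanced strings of n pairs of brackets are counted by C_n; here n = 14. So Z = C_14 = 2674440.
X − Y − Z = 35357670 − 58786 − 2674440 = 32624444.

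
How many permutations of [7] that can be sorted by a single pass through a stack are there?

429

By Knuth's characterisation, the stack-sortable permutations of length 7 are the 231-avoiders, numbering C_7.
C_7 = 429.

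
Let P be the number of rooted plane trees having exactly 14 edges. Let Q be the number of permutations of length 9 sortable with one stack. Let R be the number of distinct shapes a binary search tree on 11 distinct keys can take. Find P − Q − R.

Rooted ordered trees with n edges are counted by C_n; here n = 14. So P = C_14 = 2674440.
Stack-sortable permutations are exactly the 231-avoiding ones, counted by C_n; here n = 9. So Q = C_9 = 4862.
Rooted binary trees with 11 nodes (each child slot possibly empty) number C_11. So R = C_11 = 58786.
P − Q − R = 2674440 − 4862 − 58786 = 2610792.

2610792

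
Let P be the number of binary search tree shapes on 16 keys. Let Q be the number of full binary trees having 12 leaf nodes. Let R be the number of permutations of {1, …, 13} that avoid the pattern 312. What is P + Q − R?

Binary trees (left/right distinguished) on n nodes are counted by C_n; here n = 16. So P = C_16 = 35357670.
Full binary trees with 12 leaves have 12−1 = 11 internal nodes, so there are C_11 of them. So Q = C_11 = 58786.
Permutations of [n] avoiding any single length-3 pattern are counted by C_n; here n = 13. So R = C_13 = 742900.
P + Q − R = 35357670 + 58786 − 742900 = 34673556.

34673556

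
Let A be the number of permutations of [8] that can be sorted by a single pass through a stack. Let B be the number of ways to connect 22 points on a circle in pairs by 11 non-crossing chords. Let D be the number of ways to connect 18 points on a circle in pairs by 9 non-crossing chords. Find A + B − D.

55354

By Knuth's characterisation, the stack-sortable permutations of length 8 are the 231-avoiders, numbering C_8. So A = C_8 = 1430.
Pairing 22 circle points by 11 non-crossing chords gives C_11 matchings. So B = C_11 = 58786.
Pairing 18 circle points by 9 non-crossing chords gives C_9 matchings. So D = C_9 = 4862.
A + B − D = 1430 + 58786 − 4862 = 55354.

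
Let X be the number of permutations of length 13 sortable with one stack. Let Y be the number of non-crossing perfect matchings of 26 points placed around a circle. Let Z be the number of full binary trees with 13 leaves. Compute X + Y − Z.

1277788

By Knuth's characterisation, the stack-sortable permutations of length 13 are the 231-avoiders, numbering C_13. So X = C_13 = 742900.
Pairing 26 circle points by 13 non-crossing chords gives C_13 matchings. So Y = C_13 = 742900.
A full binary tree with L leaves has L−1 internal nodes and is counted by C_{L−1}; L = 13 gives C_12. So Z = C_12 = 208012.
X + Y − Z = 742900 + 742900 − 208012 = 1277788.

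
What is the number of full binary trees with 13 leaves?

A full binary tree with L leaves has L−1 internal nodes and is counted by C_{L−1}; L = 13 gives C_12.
C_12 = C(24,12)/13 = 2704156/13 = 208012.

208012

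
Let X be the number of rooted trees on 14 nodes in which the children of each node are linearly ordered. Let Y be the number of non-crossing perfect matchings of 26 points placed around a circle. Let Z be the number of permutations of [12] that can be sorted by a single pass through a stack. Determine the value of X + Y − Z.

Rooted ordered (plane) trees on m nodes have m−1 edges and are counted by C_{m−1}; m = 14 gives C_13. So X = C_13 = 742900.
Pairing 26 circle points by 13 non-crossing chords gives C_13 matchings. So Y = C_13 = 742900.
By Knuth's characterisation, the stack-sortable permutations of length 12 are the 231-avoiders, numbering C_12. So Z = C_12 = 208012.
X + Y − Z = 742900 + 742900 − 208012 = 1277788.

1277788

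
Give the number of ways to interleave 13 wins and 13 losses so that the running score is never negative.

Reading a vote for the leader as '(' and for the other as ')' turns such a sequence into a balanced string of 13 pairs, so the count is C_13.
C_13 = C_12 · 2(2·12+1)/(12+2) = 208012 · 50/14 = 742900.

742900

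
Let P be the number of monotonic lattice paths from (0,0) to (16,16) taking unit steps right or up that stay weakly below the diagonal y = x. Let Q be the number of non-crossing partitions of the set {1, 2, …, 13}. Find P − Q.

Monotone paths in an n×n grid that stay weakly below the diagonal are counted by C_n; here n = 16. So P = C_16 = 35357670.
The non-crossing partitions of [13] form a lattice of size C_13. So Q = C_13 = 742900.
P − Q = 35357670 − 742900 = 34614770.

34614770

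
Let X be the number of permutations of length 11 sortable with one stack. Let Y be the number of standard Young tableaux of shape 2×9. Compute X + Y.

63648

By Knuth's characterisation, the stack-sortable permutations of length 11 are the 231-avoiders, numbering C_11. So X = C_11 = 58786.
By the hook-length formula (or a Dyck-path bijection), SYT of shape 2×9 number C_9. So Y = C_9 = 4862.
X + Y = 58786 + 4862 = 63648.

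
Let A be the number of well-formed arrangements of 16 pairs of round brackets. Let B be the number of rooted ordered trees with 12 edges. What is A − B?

35149658

Balanced strings of n pairs of brackets are counted by C_n; here n = 16. So A = C_16 = 35357670.
Rooted ordered trees with n edges are counted by C_n; here n = 12. So B = C_12 = 208012.
A − B = 35357670 − 208012 = 35149658.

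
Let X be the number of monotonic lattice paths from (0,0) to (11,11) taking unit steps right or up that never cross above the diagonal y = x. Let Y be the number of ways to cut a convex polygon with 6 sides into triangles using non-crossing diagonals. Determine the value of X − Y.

Sub-diagonal monotone paths from (0,0) to (11,11) biject with Dyck paths of semilength 11, giving C_11. So X = C_11 = 58786.
A convex 6-gon is triangulated into 4 triangles, and the number of such triangulations is the Catalan number C_{6−2} = C_4. So Y = C_4 = 14.
X − Y = 58786 − 14 = 58772.

58772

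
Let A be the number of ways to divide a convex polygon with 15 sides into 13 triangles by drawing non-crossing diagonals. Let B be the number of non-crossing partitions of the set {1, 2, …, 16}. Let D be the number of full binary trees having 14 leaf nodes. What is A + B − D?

The number of triangulations of a 15-gon is the Catalan number C_13 (index = sides − 2). So A = C_13 = 742900.
The non-crossing partitions of [16] form a lattice of size C_16. So B = C_16 = 35357670.
Full binary trees with 14 leaves have 14−1 = 13 internal nodes, so there are C_13 of them. So D = C_13 = 742900.
A + B − D = 742900 + 35357670 − 742900 = 35357670.

35357670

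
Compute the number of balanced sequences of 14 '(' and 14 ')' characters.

2674440

With 14 pairs the number of balanced bracket strings is the Catalan number C_14.
C_14 = C(28,14)/15 = 40116600/15 = 2674440.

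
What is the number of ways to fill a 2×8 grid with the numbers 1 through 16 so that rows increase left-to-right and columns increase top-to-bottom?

1430

By the hook-length formula (or a Dyck-path bijection), SYT of shape 2×8 number C_8.
C_8 = 1430.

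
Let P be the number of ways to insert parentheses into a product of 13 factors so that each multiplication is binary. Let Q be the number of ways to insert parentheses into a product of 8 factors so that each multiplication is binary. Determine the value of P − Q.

207583

Bracketing 13 factors into binary products is counted by C_{13−1} = C_12. So P = C_12 = 208012.
Parenthesizations of m factors correspond to full binary trees with m leaves, counted by C_{m−1}; m = 8 gives C_7. So Q = C_7 = 429.
P − Q = 208012 − 429 = 207583.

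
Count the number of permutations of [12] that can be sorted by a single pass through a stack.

Stack-sortable permutations are exactly the 231-avoiding ones, counted by C_n; here n = 12.
C_12 = C(24,12)/13 = 2704156/13 = 208012.

208012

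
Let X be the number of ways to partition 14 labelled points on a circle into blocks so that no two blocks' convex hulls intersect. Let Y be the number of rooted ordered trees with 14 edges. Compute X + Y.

5348880

The non-crossing partitions of [14] form a lattice of size C_14. So X = C_14 = 2674440.
Rooted ordered trees with n edges are counted by C_n; here n = 14. So Y = C_14 = 2674440.
X + Y = 2674440 + 2674440 = 5348880.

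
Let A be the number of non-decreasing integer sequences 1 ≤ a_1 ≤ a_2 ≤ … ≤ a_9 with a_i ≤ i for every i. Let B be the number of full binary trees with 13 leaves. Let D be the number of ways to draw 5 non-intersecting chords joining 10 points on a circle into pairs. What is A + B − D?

Such sub-staircase sequences of length n are counted by C_n; here n = 9. So A = C_9 = 4862.
Full binary trees with 13 leaves have 13−1 = 12 internal nodes, so there are C_12 of them. So B = C_12 = 208012.
Non-crossing perfect matchings of 2n points on a circle are counted by C_n; with 10 points, n = 5. So D = C_5 = 42.
A + B − D = 4862 + 208012 − 42 = 212832.

212832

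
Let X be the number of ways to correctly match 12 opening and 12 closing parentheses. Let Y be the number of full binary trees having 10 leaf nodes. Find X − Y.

203150

With 12 pairs the number of balanced bracket strings is the Catalan number C_12. So X = C_12 = 208012.
A full binary tree with L leaves has L−1 internal nodes and is counted by C_{L−1}; L = 10 gives C_9. So Y = C_9 = 4862.
X − Y = 208012 − 4862 = 203150.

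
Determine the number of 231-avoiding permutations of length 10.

16796

Permutations of [n] avoiding any single length-3 pattern are counted by C_n; here n = 10.
C_10 = C_9 · 2(2·9+1)/(9+2) = 4862 · 38/11 = 16796.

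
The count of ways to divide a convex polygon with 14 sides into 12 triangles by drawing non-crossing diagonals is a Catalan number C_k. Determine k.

The number of triangulations of a 14-gon is the Catalan number C_12 (index = sides − 2).

12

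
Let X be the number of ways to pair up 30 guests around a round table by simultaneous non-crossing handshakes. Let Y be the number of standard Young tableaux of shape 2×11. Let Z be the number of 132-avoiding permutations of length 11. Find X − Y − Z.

9577273

Non-crossing handshake pairings of 2n people are counted by C_n; 30 people gives n = 15. So X = C_15 = 9694845.
By the hook-length formula (or a Dyck-path bijection), SYT of shape 2×11 number C_11. So Y = C_11 = 58786.
Permutations of [n] avoiding any single length-3 pattern are counted by C_n; here n = 11. So Z = C_11 = 58786.
X − Y − Z = 9694845 − 58786 − 58786 = 9577273.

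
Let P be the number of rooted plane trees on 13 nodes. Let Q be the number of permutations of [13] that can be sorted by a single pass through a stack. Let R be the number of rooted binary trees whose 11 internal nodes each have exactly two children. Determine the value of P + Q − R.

A rooted plane tree on 13 nodes has 12 edges, and such trees are counted by C_12. So P = C_12 = 208012.
By Knuth's characterisation, the stack-sortable permutations of length 13 are the 231-avoiders, numbering C_13. So Q = C_13 = 742900.
Full binary trees with n internal nodes are counted by C_n; here n = 11. So R = C_11 = 58786.
P + Q − R = 208012 + 742900 − 58786 = 892126.

892126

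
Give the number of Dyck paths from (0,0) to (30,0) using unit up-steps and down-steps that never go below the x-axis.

9694845

Dyck paths of semilength n (length 2n) are counted by C_n; here n = 15.
C_15 = C_14 · 2(2·14+1)/(14+2) = 2674440 · 58/16 = 9694845.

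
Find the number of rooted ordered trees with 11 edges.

58786

Rooted ordered trees with n edges are counted by C_n; here n = 11.
C_11 = C(22,11)/12 = 705432/12 = 58786.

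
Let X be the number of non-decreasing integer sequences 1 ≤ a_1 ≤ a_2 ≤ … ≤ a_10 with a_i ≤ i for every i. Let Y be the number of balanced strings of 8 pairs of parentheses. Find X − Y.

15366

Weakly increasing sequences with a_i ≤ i biject with Dyck paths of semilength 10, so there are C_10. So X = C_10 = 16796.
Balanced strings of n pairs of brackets are counted by C_n; here n = 8. So Y = C_8 = 1430.
X − Y = 16796 − 1430 = 15366.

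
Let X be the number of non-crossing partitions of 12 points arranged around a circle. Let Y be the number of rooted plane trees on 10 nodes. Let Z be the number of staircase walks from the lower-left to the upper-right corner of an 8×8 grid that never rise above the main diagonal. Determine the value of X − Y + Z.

The non-crossing partitions of [12] form a lattice of size C_12. So X = C_12 = 208012.
Rooted ordered (plane) trees on m nodes have m−1 edges and are counted by C_{m−1}; m = 10 gives C_9. So Y = C_9 = 4862.
Monotone paths in an n×n grid that stay weakly below the diagonal are counted by C_n; here n = 8. So Z = C_8 = 1430.
X − Y + Z = 208012 − 4862 + 1430 = 204580.

204580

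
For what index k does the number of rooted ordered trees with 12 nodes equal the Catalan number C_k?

A rooted plane tree on 12 nodes has 11 edges, and such trees are counted by C_11.

11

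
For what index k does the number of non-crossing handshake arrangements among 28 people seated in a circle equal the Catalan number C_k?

Non-crossing handshake pairings of 2n people are counted by C_n; 28 people gives n = 14.

14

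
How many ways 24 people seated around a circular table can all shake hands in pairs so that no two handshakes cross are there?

208012

With 24 = 2·12 people, non-crossing handshake pairings are non-crossing perfect matchings on a circle, counted by C_12.
C_12 = C(24,12)/13 = 2704156/13 = 208012.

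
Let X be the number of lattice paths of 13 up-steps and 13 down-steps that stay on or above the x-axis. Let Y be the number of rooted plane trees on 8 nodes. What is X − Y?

Paths of 13 up- and 13 down-steps that never dip below the axis are Dyck paths; their count is C_13. So X = C_13 = 742900.
A rooted plane tree on 8 nodes has 7 edges, and such trees are counted by C_7. So Y = C_7 = 429.
X − Y = 742900 − 429 = 742471.

742471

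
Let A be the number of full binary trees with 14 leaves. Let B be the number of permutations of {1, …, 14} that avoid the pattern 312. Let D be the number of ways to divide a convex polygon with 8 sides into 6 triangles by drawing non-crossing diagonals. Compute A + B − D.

Full binary trees with 14 leaves have 14−1 = 13 internal nodes, so there are C_13 of them. So A = C_13 = 742900.
For any fixed pattern of length 3, the pattern-avoiding permutations of [14] number C_14. So B = C_14 = 2674440.
The number of triangulations of an 8-gon is the Catalan number C_6 (index = sides − 2). So D = C_6 = 132.
A + B − D = 742900 + 2674440 − 132 = 3417208.

3417208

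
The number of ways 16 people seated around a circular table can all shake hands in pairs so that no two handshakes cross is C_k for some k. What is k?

8

Non-crossing handshake pairings of 2n people are counted by C_n; 16 people gives n = 8.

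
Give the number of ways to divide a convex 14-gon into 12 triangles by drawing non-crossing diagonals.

208012

A convex 14-gon is triangulated into 12 triangles, and the number of such triangulations is the Catalan number C_{14−2} = C_12.
C_12 = C(24,12)/13 = 2704156/13 = 208012.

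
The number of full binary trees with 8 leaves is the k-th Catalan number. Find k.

A full binary tree with L leaves has L−1 internal nodes and is counted by C_{L−1}; L = 8 gives C_7.

7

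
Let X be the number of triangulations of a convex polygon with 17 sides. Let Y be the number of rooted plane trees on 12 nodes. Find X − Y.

The number of triangulations of a 17-gon is the Catalan number C_15 (index = sides − 2). So X = C_15 = 9694845.
A rooted plane tree on 12 nodes has 11 edges, and such trees are counted by C_11. So Y = C_11 = 58786.
X − Y = 9694845 − 58786 = 9636059.

9636059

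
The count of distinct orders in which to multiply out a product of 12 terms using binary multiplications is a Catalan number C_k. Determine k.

Parenthesizations of m factors correspond to full binary trees with m leaves, counted by C_{m−1}; m = 12 gives C_11.

11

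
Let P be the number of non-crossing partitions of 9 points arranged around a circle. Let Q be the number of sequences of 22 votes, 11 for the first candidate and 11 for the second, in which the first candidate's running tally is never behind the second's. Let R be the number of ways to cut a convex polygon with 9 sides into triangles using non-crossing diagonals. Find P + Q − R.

Non-crossing partitions of an n-element set are counted by C_n; here n = 9. So P = C_9 = 4862.
Ballot sequences with n votes each where one side never trails are Dyck words, counted by C_n; here n = 11. So Q = C_11 = 58786.
A convex 9-gon is triangulated into 7 triangles, and the number of such triangulations is the Catalan number C_{9−2} = C_7. So R = C_7 = 429.
P + Q − R = 4862 + 58786 − 429 = 63219.

63219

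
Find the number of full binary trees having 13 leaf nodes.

A full binary tree with L leaves has L−1 internal nodes and is counted by C_{L−1}; L = 13 gives C_12.
C_12 = C(24,12)/13 = 2704156/13 = 208012.

208012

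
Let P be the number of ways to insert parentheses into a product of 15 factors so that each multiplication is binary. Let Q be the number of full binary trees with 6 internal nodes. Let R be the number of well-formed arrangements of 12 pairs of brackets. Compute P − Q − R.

2466296

Parenthesizations of m factors correspond to full binary trees with m leaves, counted by C_{m−1}; m = 15 gives C_14. So P = C_14 = 2674440.
Full binary trees with n internal nodes are counted by C_n; here n = 6. So Q = C_6 = 132.
Balanced strings of n pairs of brackets are counted by C_n; here n = 12. So R = C_12 = 208012.
P − Q − R = 2674440 − 132 − 208012 = 2466296.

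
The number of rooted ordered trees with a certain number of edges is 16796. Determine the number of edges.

10

Rooted ordered trees with n edges are counted by C_n. Since C_10 = 16796, the index is 10.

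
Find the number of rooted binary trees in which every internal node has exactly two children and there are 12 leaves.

Full binary trees with 12 leaves have 12−1 = 11 internal nodes, so there are C_11 of them.
C_11 = 58786.

58786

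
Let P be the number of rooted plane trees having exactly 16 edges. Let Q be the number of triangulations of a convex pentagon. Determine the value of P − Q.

35357665

A rooted plane tree with 16 edges has 17 nodes, and the count is C_16. So P = C_16 = 35357670.
A convex 5-gon is triangulated into 3 triangles, and the number of such triangulations is the Catalan number C_{5−2} = C_3. So Q = C_3 = 5.
P − Q = 35357670 − 5 = 35357665.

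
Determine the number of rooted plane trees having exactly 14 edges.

A rooted plane tree with 14 edges has 15 nodes, and the count is C_14.
C_14 = 2674440.

2674440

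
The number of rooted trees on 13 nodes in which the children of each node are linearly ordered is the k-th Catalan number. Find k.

A rooted plane tree on 13 nodes has 12 edges, and such trees are counted by C_12.

12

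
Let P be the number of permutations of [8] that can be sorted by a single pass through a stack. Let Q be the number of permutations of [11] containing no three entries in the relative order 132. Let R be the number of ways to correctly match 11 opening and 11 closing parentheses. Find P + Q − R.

1430

By Knuth's characterisation, the stack-sortable permutations of length 8 are the 231-avoiders, numbering C_8. So P = C_8 = 1430.
For any fixed pattern of length 3, the pattern-avoiding permutations of [11] number C_11. So Q = C_11 = 58786.
With 11 pairs the number of balanced bracket strings is the Catalan number C_11. So R = C_11 = 58786.
P + Q − R = 1430 + 58786 − 58786 = 1430.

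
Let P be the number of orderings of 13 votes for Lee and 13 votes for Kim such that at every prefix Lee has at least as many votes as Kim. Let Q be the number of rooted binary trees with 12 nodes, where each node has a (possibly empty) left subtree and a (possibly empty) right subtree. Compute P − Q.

534888

Reading a vote for the leader as '(' and for the other as ')' turns such a sequence into a balanced string of 13 pairs, so the count is C_13. So P = C_13 = 742900.
Binary trees (left/right distinguished) on n nodes are counted by C_n; here n = 12. So Q = C_12 = 208012.
P − Q = 742900 − 208012 = 534888.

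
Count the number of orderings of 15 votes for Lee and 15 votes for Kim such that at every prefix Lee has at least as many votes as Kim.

9694845

Ballot sequences with n votes each where one side never trails are Dyck words, counted by C_n; here n = 15.
C_15 = C(30,15)/16 = 155117520/16 = 9694845.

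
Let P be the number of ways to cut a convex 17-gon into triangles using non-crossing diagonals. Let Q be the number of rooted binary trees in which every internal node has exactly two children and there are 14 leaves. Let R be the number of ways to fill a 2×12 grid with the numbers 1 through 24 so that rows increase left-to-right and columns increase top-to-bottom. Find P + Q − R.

10229733

A convex 17-gon is triangulated into 15 triangles, and the number of such triangulations is the Catalan number C_{17−2} = C_15. So P = C_15 = 9694845.
Full binary trees with 14 leaves have 14−1 = 13 internal nodes, so there are C_13 of them. So Q = C_13 = 742900.
Standard Young tableaux of shape 2×n are counted by C_n; here n = 12. So R = C_12 = 208012.
P + Q − R = 9694845 + 742900 − 208012 = 10229733.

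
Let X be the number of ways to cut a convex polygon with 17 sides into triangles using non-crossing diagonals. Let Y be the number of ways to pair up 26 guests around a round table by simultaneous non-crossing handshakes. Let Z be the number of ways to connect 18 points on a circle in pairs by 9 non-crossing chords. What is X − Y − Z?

The number of triangulations of a 17-gon is the Catalan number C_15 (index = sides − 2). So X = C_15 = 9694845.
With 26 = 2·13 people, non-crossing handshake pairings are non-crossing perfect matchings on a circle, counted by C_13. So Y = C_13 = 742900.
Pairing 18 circle points by 9 non-crossing chords gives C_9 matchings. So Z = C_9 = 4862.
X − Y − Z = 9694845 − 742900 − 4862 = 8947083.

8947083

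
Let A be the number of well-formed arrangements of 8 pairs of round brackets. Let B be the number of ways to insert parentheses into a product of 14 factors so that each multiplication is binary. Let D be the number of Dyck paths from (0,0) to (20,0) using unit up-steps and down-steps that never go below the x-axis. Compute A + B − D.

727534

With 8 pairs the number of balanced bracket strings is the Catalan number C_8. So A = C_8 = 1430.
Bracketing 14 factors into binary products is counted by C_{14−1} = C_13. So B = C_13 = 742900.
Dyck paths of semilength n (length 2n) are counted by C_n; here n = 10. So D = C_10 = 16796.
A + B − D = 1430 + 742900 − 16796 = 727534.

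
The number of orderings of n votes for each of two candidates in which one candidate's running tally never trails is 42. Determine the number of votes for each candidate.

Such ballot sequences with n votes each are counted by C_n. The Catalan number equal to 42 is C_5.

5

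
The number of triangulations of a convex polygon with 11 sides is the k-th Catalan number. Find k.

A convex 11-gon is triangulated into 9 triangles, and the number of such triangulations is the Catalan number C_{11−2} = C_9.

9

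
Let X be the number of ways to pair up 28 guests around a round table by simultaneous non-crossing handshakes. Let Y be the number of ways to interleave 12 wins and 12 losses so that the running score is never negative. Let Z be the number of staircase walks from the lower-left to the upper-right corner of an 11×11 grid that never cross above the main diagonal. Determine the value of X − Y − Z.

2407642

Non-crossing handshake pairings of 2n people are counted by C_n; 28 people gives n = 14. So X = C_14 = 2674440.
Reading a vote for the leader as '(' and for the other as ')' turns such a sequence into a balanced string of 12 pairs, so the count is C_12. So Y = C_12 = 208012.
Monotone paths in an n×n grid that stay weakly below the diagonal are counted by C_n; here n = 11. So Z = C_11 = 58786.
X − Y − Z = 2674440 − 208012 − 58786 = 2407642.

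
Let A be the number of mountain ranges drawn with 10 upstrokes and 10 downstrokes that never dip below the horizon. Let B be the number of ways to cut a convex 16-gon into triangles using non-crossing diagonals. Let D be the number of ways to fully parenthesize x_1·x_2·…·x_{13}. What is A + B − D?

2483224

Paths of 10 up- and 10 down-steps that never dip below the axis are Dyck paths; their count is C_10. So A = C_10 = 16796.
Triangulations of a convex m-gon are counted by C_{m−2}; with m = 16 this is C_14. So B = C_14 = 2674440.
Parenthesizations of m factors correspond to full binary trees with m leaves, counted by C_{m−1}; m = 13 gives C_12. So D = C_12 = 208012.
A + B − D = 16796 + 2674440 − 208012 = 2483224.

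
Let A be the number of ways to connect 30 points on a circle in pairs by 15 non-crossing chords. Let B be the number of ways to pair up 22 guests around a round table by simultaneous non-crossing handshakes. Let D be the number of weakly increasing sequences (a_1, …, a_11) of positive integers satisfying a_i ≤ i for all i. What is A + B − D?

Non-crossing perfect matchings of 2n points on a circle are counted by C_n; with 30 points, n = 15. So A = C_15 = 9694845.
Non-crossing handshake pairings of 2n people are counted by C_n; 22 people gives n = 11. So B = C_11 = 58786.
Such sub-staircase sequences of length n are counted by C_n; here n = 11. So D = C_11 = 58786.
A + B − D = 9694845 + 58786 − 58786 = 9694845.

9694845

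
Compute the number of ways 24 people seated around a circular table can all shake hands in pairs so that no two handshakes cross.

208012

With 24 = 2·12 people, non-crossing handshake pairings are non-crossing perfect matchings on a circle, counted by C_12.
C_12 = C(24,12)/13 = 2704156/13 = 208012.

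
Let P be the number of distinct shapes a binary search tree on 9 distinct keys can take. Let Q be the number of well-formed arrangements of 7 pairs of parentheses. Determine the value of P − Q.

4433

Binary trees (left/right distinguished) on n nodes are counted by C_n; here n = 9. So P = C_9 = 4862.
Balanced strings of n pairs of brackets are counted by C_n; here n = 7. So Q = C_7 = 429.
P − Q = 4862 − 429 = 4433.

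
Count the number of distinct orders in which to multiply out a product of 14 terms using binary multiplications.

Parenthesizations of m factors correspond to full binary trees with m leaves, counted by C_{m−1}; m = 14 gives C_13.
C_13 = C_12 · 2(2·12+1)/(12+2) = 208012 · 50/14 = 742900.

742900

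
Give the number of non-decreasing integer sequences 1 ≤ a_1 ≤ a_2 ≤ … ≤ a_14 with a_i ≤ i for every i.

Such sub-staircase sequences of length n are counted by C_n; here n = 14.
C_14 = C_13 · 2(2·13+1)/(13+2) = 742900 · 54/15 = 2674440.

2674440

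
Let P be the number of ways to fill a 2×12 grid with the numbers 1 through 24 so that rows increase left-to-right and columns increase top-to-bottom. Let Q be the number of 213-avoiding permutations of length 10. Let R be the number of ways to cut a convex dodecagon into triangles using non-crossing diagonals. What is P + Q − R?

Standard Young tableaux of shape 2×n are counted by C_n; here n = 12. So P = C_12 = 208012.
Permutations of [n] avoiding any single length-3 pattern are counted by C_n; here n = 10. So Q = C_10 = 16796.
Triangulations of a convex m-gon are counted by C_{m−2}; with m = 12 this is C_10. So R = C_10 = 16796.
P + Q − R = 208012 + 16796 − 16796 = 208012.

208012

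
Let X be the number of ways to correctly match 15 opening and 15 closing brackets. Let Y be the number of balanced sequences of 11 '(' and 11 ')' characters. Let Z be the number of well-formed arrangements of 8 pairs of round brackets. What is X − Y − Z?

Balanced strings of n pairs of brackets are counted by C_n; here n = 15. So X = C_15 = 9694845.
With 11 pairs the number of balanced bracket strings is the Catalan number C_11. So Y = C_11 = 58786.
With 8 pairs the number of balanced bracket strings is the Catalan number C_8. So Z = C_8 = 1430.
X − Y − Z = 9694845 − 58786 − 1430 = 9634629.

9634629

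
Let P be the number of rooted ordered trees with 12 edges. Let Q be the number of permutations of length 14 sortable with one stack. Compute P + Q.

Rooted ordered trees with n edges are counted by C_n; here n = 12. So P = C_12 = 208012.
Stack-sortable permutations are exactly the 231-avoiding ones, counted by C_n; here n = 14. So Q = C_14 = 2674440.
P + Q = 208012 + 2674440 = 2882452.

2882452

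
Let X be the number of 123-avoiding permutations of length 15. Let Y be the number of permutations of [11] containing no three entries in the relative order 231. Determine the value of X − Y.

Permutations of [n] avoiding any single length-3 pattern are counted by C_n; here n = 15. So X = C_15 = 9694845.
Permutations of [n] avoiding any single length-3 pattern are counted by C_n; here n = 11. So Y = C_11 = 58786.
X − Y = 9694845 − 58786 = 9636059.

9636059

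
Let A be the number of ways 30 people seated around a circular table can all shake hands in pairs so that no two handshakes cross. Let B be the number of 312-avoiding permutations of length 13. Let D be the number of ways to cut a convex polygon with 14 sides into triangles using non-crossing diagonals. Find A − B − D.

With 30 = 2·15 people, non-crossing handshake pairings are non-crossing perfect matchings on a circle, counted by C_15. So A = C_15 = 9694845.
For any fixed pattern of length 3, the pattern-avoiding permutations of [13] number C_13. So B = C_13 = 742900.
Triangulations of a convex m-gon are counted by C_{m−2}; with m = 14 this is C_12. So D = C_12 = 208012.
A − B − D = 9694845 − 742900 − 208012 = 8743933.

8743933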